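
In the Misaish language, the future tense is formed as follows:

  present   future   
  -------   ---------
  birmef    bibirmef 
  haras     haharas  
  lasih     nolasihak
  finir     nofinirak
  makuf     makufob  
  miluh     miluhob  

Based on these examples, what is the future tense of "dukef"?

birmef and makuf both end in -f yet inflect differently (bibirmef, makufob), so the final letter is not what conditions the rule; the last vowel is.
"dukef" has last vowel 'e'. The one such stem in the data (birmef → bibirmef) repeats the first consonant+vowel as a prefix (as does haras), so the same rule applies.
So dukef → dudukef.

dudukef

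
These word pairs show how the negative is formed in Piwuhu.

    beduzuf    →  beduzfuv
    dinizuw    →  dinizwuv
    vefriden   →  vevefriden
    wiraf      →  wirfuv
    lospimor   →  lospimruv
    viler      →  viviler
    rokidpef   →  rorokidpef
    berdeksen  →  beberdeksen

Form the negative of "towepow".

rokidpef and beduzuf both end in -f yet inflect differently (rorokidpef, beduzfuv), so the final letter is not what conditions the rule; the last vowel is.
"towepow" has last vowel 'o'. The one such stem in the data (lospimor → lospimruv) deletes the last vowel and adds -uv (as do beduzuf, wiraf), so the same rule applies.
So towepow → towepwuv.

towepwuv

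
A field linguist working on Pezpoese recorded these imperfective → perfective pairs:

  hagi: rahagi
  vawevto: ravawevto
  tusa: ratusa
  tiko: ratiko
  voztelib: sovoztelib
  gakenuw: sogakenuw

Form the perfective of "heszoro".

raheszoro

hagi and voztelib both have last vowel 'i' yet inflect differently (rahagi, sovoztelib), so the last vowel is not what conditions the rule; whether the stem ends in a vowel or a consonant is.
"heszoro" ends in a vowel. The stems ending in a vowel (hagi → rahagi, tiko → ratiko, tusa → ratusa) add the prefix ra-.
So heszoro → raheszoro.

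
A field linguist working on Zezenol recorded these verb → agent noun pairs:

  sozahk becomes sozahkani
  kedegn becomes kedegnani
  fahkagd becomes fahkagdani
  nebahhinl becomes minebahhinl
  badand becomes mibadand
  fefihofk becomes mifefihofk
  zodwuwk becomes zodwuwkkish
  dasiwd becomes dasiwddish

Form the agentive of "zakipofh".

mizakipofh

"zakipofh" has second-to-last letter 'f'. The one such stem in the data (fefihofk → mifefihofk) adds the prefix mi-, so the same rule applies.
So zakipofh → mizakipofh.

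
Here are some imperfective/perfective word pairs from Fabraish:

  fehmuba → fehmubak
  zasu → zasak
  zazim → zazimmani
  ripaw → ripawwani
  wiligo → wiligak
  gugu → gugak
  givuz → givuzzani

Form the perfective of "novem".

fehmuba and ripaw both have last vowel 'a' yet inflect differently (fehmubak, ripawwani), so the last vowel is not what conditions the rule; whether the stem ends in a vowel or a consonant is.
"novem" ends in a consonant. The stems ending in a consonant (zazim → zazimmani, ripaw → ripawwani, givuz → givuzzani) double the final consonant and add -ani.
So novem → novemmani.

novemmani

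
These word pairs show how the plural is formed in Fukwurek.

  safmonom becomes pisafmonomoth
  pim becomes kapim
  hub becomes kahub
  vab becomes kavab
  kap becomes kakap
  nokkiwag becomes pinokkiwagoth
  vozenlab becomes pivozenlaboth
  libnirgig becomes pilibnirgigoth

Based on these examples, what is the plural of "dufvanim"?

pidufvanimoth

"dufvanim" has 3 vowels. The stems with 3 vowels (nokkiwag → pinokkiwagoth, libnirgig → pilibnirgigoth, safmonom → pisafmonomoth) add pi- … -oth around the stem.
So dufvanim → pidufvanimoth.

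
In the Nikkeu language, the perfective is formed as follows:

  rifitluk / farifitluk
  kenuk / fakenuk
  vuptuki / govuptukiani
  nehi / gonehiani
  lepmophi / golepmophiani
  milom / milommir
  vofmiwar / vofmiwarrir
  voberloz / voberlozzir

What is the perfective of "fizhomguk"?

fafizhomguk

"fizhomguk" ends in -k. The stems ending in -k (rifitluk → farifitluk, kenuk → fakenuk) add the prefix fa-.
The other patterns: stems ending in -i add go- … -ani around the stem; stems ending in -m, -r or -z double the final consonant and add -ir.
So fizhomguk → fafizhomguk.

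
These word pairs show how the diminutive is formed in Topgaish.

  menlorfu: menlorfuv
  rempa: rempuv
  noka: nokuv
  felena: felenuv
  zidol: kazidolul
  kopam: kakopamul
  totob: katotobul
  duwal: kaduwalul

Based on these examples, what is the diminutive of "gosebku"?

gosebkuv

"gosebku" ends in a vowel. The stems ending in a vowel (menlorfu → menlorfuv, rempa → rempuv, noka → nokuv) drop the final letter and add -uv.
The other pattern: stems ending in a consonant add ka- … -ul around the stem.
So gosebku → gosebkuv.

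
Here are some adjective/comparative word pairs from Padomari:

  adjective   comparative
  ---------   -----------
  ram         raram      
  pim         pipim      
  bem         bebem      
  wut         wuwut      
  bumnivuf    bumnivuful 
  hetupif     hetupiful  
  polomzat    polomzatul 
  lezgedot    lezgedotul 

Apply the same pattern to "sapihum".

sapihumul

wut and polomzat both end in -t yet inflect differently (wuwut, polomzatul), so the final letter is not what conditions the rule; the number of vowels is.
"sapihum" has 3 vowels. The stems with 3 vowels (bumnivuf → bumnivuful, hetupif → hetupiful, polomzat → polomzatul) add -ul.
The other pattern: stems with 1 vowel repeat the first consonant+vowel as a prefix.
So sapihum → sapihumul.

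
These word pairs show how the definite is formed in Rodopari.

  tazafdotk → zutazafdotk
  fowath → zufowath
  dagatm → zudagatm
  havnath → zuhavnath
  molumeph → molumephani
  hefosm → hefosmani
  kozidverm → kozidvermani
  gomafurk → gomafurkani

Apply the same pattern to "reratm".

zureratm

fowath and molumeph both end in -h yet inflect differently (zufowath, molumephani), so the final letter is not what conditions the rule; the second-to-last letter is.
"reratm" has second-to-last letter 't'. The stems whose second-to-last letter is 't' (tazafdotk → zutazafdotk, fowath → zufowath, dagatm → zudagatm) add the prefix zu-.
The other pattern: stems whose second-to-last letter is 'p', 'r' or 's' add -ani.
So reratm → zureratm.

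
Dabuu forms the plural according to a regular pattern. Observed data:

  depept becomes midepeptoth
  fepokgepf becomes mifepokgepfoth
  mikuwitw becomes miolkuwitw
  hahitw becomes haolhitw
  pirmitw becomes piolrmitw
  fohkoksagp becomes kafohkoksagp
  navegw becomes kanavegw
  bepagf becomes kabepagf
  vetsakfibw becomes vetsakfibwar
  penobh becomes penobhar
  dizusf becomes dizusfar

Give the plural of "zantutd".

mikuwitw and navegw both end in -w yet inflect differently (miolkuwitw, kanavegw), so the final letter is not what conditions the rule; the second-to-last letter is.
"zantutd" has second-to-last letter 't'. The stems whose second-to-last letter is 't' (mikuwitw → miolkuwitw, hahitw → haolhitw, pirmitw → piolrmitw) insert -ol- after the first vowel.
So zantutd → zaolntutd.

zaolntutd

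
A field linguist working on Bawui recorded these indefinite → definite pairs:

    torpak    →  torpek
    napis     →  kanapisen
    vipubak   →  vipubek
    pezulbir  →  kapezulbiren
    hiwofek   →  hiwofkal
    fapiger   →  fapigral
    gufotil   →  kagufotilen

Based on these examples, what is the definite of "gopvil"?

kagopvilen

pezulbir and fapiger both end in -r yet inflect differently (kapezulbiren, fapigral), so the final letter is not what conditions the rule; the last vowel is.
"gopvil" has last vowel 'i'. The stems whose last vowel is 'i' (gufotil → kagufotilen, napis → kanapisen, pezulbir → kapezulbiren) add ka- … -en around the stem.
The other patterns: stems whose last vowel is 'a' change the last vowel to 'e'; stems whose last vowel is 'e' delete the last vowel and add -al.
So gopvil → kagopvilen.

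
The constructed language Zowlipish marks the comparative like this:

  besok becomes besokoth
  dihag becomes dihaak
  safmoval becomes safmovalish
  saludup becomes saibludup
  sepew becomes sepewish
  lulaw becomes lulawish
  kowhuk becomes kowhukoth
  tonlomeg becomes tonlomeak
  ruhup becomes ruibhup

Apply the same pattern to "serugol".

serugolish

kowhuk and ruhup both have last vowel 'u' yet inflect differently (kowhukoth, ruibhup), so the last vowel is not what conditions the rule; the final letter is.
"serugol" ends in -l. The one such stem in the data (safmoval → safmovalish) adds -ish, so the same rule applies.
The other patterns: stems ending in -k add -oth; stems ending in -p insert -ib- after the first vowel; stems ending in -g drop the final letter and add -ak.
So serugol → serugolish.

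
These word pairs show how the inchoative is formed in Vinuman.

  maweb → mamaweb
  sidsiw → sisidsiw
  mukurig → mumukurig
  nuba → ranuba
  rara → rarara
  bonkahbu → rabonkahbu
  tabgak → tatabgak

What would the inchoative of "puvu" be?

rapuvu

tabgak and nuba both have last vowel 'a' yet inflect differently (tatabgak, ranuba), so the last vowel is not what conditions the rule; whether the stem ends in a vowel or a consonant is.
"puvu" ends in a vowel. The stems ending in a vowel (rara → rarara, bonkahbu → rabonkahbu, nuba → ranuba) add the prefix ra-.
The other pattern: stems ending in a consonant repeat the first consonant+vowel as a prefix.
So puvu → rapuvu.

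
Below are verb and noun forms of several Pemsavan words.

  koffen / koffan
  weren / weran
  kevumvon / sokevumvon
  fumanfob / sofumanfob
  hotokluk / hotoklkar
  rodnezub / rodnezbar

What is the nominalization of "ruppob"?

koffen and kevumvon both end in -n yet inflect differently (koffan, sokevumvon), so the final letter is not what conditions the rule; the last vowel is.
"ruppob" has last vowel 'o'. The stems whose last vowel is 'o' (kevumvon → sokevumvon, fumanfob → sofumanfob) add the prefix so-.
So ruppob → soruppob.

soruppob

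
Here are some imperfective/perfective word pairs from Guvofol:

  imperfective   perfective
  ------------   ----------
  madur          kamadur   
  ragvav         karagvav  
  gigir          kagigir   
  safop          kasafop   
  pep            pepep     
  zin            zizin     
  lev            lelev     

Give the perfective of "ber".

beber

safop and pep both end in -p yet inflect differently (kasafop, pepep), so the final letter is not what conditions the rule; the number of vowels is.
"ber" has 1 vowel. The stems with 1 vowel (pep → pepep, zin → zizin, lev → lelev) repeat the first consonant+vowel as a prefix.
So ber → beber.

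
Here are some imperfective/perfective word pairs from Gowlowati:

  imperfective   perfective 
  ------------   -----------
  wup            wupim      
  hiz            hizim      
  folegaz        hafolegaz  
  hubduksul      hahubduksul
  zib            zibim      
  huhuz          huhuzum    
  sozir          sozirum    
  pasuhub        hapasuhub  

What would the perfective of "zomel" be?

zomelum

"zomel" has 2 vowels. The stems with 2 vowels (sozir → sozirum, huhuz → huhuzum) add -um.
The other patterns: stems with 1 vowel add -im; stems with 3 vowels add the prefix ha-.
So zomel → zomelum.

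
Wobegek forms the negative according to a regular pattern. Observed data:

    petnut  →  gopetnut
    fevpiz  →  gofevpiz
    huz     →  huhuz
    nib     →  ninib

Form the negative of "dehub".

godehub

fevpiz and huz both end in -z yet inflect differently (gofevpiz, huhuz), so the final letter is not what conditions the rule; the number of vowels is.
"dehub" has 2 vowels. The stems with 2 vowels (petnut → gopetnut, fevpiz → gofevpiz) add the prefix go-.
The other pattern: stems with 1 vowel repeat the first consonant+vowel as a prefix.
So dehub → godehub.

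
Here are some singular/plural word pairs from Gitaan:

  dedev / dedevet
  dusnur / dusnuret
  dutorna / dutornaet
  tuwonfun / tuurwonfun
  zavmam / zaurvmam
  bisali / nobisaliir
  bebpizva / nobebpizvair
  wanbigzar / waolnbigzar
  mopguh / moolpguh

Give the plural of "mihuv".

dutorna and bebpizva both end in -a yet inflect differently (dutornaet, nobebpizvair), so the final letter is not what conditions the rule; the first letter is.
"mihuv" begins with m-. The one such stem in the data (mopguh → moolpguh) inserts -ol- after the first vowel (as does wanbigzar), so the same rule applies.
The other patterns: stems beginning with d- add -et; stems beginning with t- or z- insert -ur- after the first vowel; stems beginning with b- add no- … -ir around the stem.
So mihuv → miolhuv.

miolhuv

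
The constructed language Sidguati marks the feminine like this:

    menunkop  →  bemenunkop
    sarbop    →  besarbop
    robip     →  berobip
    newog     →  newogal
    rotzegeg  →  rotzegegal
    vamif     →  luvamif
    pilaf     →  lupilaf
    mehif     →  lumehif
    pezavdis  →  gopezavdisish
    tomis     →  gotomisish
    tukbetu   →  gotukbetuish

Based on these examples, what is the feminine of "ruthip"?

beruthip

menunkop and newog both have last vowel 'o' yet inflect differently (bemenunkop, newogal), so the last vowel is not what conditions the rule; the final letter is.
"ruthip" ends in -p. The stems ending in -p (menunkop → bemenunkop, sarbop → besarbop, robip → berobip) add the prefix be-.
So ruthip → beruthip.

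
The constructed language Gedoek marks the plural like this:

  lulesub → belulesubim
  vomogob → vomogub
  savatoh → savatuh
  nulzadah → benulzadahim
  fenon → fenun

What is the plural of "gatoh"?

gatuh

savatoh and nulzadah both end in -h yet inflect differently (savatuh, benulzadahim), so the final letter is not what conditions the rule; the last vowel is.
"gatoh" has last vowel 'o'. The stems whose last vowel is 'o' (vomogob → vomogub, savatoh → savatuh, fenon → fenun) change the last vowel to 'u'.
So gatoh → gatuh.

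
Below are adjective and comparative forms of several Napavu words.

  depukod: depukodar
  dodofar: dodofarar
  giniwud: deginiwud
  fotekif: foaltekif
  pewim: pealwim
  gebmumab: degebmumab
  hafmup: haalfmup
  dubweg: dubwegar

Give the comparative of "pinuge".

pialnuge

"pinuge" begins with p-. The one such stem in the data (pewim → pealwim) inserts -al- after the first vowel (as do fotekif, hafmup), so the same rule applies.
So pinuge → pialnuge.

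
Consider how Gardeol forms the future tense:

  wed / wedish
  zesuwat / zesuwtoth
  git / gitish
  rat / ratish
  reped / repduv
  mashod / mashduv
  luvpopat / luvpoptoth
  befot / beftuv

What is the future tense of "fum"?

fumish

wed and mashod both end in -d yet inflect differently (wedish, mashduv), so the final letter is not what conditions the rule; the number of vowels is.
"fum" has 1 vowel. The stems with 1 vowel (git → gitish, rat → ratish, wed → wedish) add -ish.
The other patterns: stems with 2 vowels delete the last vowel and add -uv; stems with 3 vowels delete the last vowel and add -oth.
So fum → fumish.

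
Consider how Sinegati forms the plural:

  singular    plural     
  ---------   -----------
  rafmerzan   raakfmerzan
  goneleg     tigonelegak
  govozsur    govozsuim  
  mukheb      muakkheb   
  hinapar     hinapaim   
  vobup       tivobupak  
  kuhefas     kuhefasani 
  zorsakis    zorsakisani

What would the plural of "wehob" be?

"wehob" ends in -b. The one such stem in the data (mukheb → muakkheb) inserts -ak- after the first vowel (as does rafmerzan), so the same rule applies.
The other patterns: stems ending in -r drop the final letter and add -im; stems ending in -s add -ani; stems ending in -g or -p add ti- … -ak around the stem.
So wehob → weakhob.

weakhob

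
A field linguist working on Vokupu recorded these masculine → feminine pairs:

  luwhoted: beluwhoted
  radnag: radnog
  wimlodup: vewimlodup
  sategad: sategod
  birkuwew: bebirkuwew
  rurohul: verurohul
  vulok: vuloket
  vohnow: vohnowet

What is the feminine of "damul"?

vedamul

sategad and luwhoted both end in -d yet inflect differently (sategod, beluwhoted), so the final letter is not what conditions the rule; the last vowel is.
"damul" has last vowel 'u'. The stems whose last vowel is 'u' (wimlodup → vewimlodup, rurohul → verurohul) add the prefix ve-.
The other patterns: stems whose last vowel is 'a' change the last vowel to 'o'; stems whose last vowel is 'o' add -et; stems whose last vowel is 'e' add the prefix be-.
So damul → vedamul.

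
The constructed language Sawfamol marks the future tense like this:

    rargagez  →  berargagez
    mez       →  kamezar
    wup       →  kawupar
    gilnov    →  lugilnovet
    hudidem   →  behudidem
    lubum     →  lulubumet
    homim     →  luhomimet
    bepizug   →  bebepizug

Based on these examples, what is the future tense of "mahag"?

mez and rargagez both end in -z yet inflect differently (kamezar, berargagez), so the final letter is not what conditions the rule; the number of vowels is.
"mahag" has 2 vowels. The stems with 2 vowels (lubum → lulubumet, homim → luhomimet, gilnov → lugilnovet) add lu- … -et around the stem.
The other patterns: stems with 1 vowel add ka- … -ar around the stem; stems with 3 vowels add the prefix be-.
So mahag → lumahaget.

lumahaget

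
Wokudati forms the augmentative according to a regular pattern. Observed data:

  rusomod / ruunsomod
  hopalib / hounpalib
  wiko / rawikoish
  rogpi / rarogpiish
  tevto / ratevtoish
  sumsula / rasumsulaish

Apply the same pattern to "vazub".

rogpi and hopalib both have last vowel 'i' yet inflect differently (rarogpiish, hounpalib), so the last vowel is not what conditions the rule; whether the stem ends in a vowel or a consonant is.
"vazub" ends in a consonant. The stems ending in a consonant (hopalib → hounpalib, rusomod → ruunsomod) insert -un- after the first vowel.
The other pattern: stems ending in a vowel add ra- … -ish around the stem.
So vazub → vaunzub.

vaunzub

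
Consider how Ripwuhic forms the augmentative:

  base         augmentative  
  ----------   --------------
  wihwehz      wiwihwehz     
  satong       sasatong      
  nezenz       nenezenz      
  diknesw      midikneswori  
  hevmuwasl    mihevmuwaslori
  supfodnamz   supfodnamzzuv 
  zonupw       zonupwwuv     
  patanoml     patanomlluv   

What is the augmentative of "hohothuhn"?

wihwehz and supfodnamz both end in -z yet inflect differently (wiwihwehz, supfodnamzzuv), so the final letter is not what conditions the rule; the second-to-last letter is.
"hohothuhn" has second-to-last letter 'h'. The one such stem in the data (wihwehz → wiwihwehz) repeats the first consonant+vowel as a prefix (as do satong, nezenz), so the same rule applies.
So hohothuhn → hohohothuhn.

hohohothuhn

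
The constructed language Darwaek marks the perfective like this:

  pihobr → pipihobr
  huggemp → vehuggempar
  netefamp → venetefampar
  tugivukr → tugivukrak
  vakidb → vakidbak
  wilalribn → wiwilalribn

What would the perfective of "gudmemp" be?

tugivukr and pihobr both end in -r yet inflect differently (tugivukrak, pipihobr), so the final letter is not what conditions the rule; the second-to-last letter is.
"gudmemp" has second-to-last letter 'm'. The stems whose second-to-last letter is 'm' (netefamp → venetefampar, huggemp → vehuggempar) add ve- … -ar around the stem.
So gudmemp → vegudmempar.

vegudmempar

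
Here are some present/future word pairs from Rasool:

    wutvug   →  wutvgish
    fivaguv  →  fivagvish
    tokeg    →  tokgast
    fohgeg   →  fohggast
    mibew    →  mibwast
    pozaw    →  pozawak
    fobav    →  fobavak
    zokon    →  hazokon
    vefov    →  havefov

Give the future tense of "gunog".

hagunog

wutvug and tokeg both end in -g yet inflect differently (wutvgish, tokgast), so the final letter is not what conditions the rule; the last vowel is.
"gunog" has last vowel 'o'. The stems whose last vowel is 'o' (zokon → hazokon, vefov → havefov) add the prefix ha-.
The other patterns: stems whose last vowel is 'u' delete the last vowel and add -ish; stems whose last vowel is 'e' delete the last vowel and add -ast; stems whose last vowel is 'a' add -ak.
So gunog → hagunog.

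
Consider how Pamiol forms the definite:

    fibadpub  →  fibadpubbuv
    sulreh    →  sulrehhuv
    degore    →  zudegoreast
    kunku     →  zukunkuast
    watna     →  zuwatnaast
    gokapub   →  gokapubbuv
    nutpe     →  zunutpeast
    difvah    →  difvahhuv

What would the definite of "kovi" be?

"kovi" ends in a vowel. The stems ending in a vowel (nutpe → zunutpeast, watna → zuwatnaast, kunku → zukunkuast) add zu- … -ast around the stem.
The other pattern: stems ending in a consonant double the final consonant and add -uv.
So kovi → zukoviast.

zukoviast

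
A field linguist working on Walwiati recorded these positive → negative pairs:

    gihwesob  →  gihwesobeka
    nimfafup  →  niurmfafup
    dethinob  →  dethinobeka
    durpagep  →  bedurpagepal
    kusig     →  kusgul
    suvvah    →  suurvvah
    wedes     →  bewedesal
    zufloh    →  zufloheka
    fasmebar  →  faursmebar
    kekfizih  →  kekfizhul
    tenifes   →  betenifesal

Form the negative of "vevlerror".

zufloh and suvvah both end in -h yet inflect differently (zufloheka, suurvvah), so the final letter is not what conditions the rule; the last vowel is.
"vevlerror" has last vowel 'o'. The stems whose last vowel is 'o' (zufloh → zufloheka, gihwesob → gihwesobeka, dethinob → dethinobeka) add -eka.
The other patterns: stems whose last vowel is 'a' or 'u' insert -ur- after the first vowel; stems whose last vowel is 'e' add be- … -al around the stem; stems whose last vowel is 'i' delete the last vowel and add -ul.
So vevlerror → vevlerroreka.

vevlerroreka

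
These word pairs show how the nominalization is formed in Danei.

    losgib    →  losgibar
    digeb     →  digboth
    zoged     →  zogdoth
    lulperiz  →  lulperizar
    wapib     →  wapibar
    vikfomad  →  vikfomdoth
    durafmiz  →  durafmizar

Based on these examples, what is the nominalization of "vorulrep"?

vorulrpoth

wapib and digeb both end in -b yet inflect differently (wapibar, digboth), so the final letter is not what conditions the rule; the last vowel is.
"vorulrep" has last vowel 'e'. The stems whose last vowel is 'e' (zoged → zogdoth, digeb → digboth) delete the last vowel and add -oth.
So vorulrep → vorulrpoth.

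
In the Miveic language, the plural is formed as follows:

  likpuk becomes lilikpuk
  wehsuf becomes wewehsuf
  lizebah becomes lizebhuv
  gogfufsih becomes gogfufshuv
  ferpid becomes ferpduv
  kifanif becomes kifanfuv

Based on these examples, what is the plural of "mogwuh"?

wehsuf and kifanif both end in -f yet inflect differently (wewehsuf, kifanfuv), so the final letter is not what conditions the rule; the last vowel is.
"mogwuh" has last vowel 'u'. The stems whose last vowel is 'u' (likpuk → lilikpuk, wehsuf → wewehsuf) repeat the first consonant+vowel as a prefix.
So mogwuh → momogwuh.

momogwuh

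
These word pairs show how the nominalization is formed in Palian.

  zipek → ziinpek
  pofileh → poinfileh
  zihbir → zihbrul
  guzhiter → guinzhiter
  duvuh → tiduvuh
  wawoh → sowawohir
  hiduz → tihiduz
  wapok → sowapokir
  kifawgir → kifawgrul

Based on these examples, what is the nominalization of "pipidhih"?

"pipidhih" has last vowel 'i'. The stems whose last vowel is 'i' (kifawgir → kifawgrul, zihbir → zihbrul) delete the last vowel and add -ul.
The other patterns: stems whose last vowel is 'o' add so- … -ir around the stem; stems whose last vowel is 'u' add the prefix ti-; stems whose last vowel is 'e' insert -in- after the first vowel.
So pipidhih → pipidhhul.

pipidhhul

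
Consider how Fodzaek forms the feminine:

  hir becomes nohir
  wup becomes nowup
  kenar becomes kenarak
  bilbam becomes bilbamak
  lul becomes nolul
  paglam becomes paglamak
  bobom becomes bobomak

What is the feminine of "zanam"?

zanamak

hir and kenar both end in -r yet inflect differently (nohir, kenarak), so the final letter is not what conditions the rule; the number of vowels is.
"zanam" has 2 vowels. The stems with 2 vowels (paglam → paglamak, kenar → kenarak, bobom → bobomak) add -ak.
The other pattern: stems with 1 vowel add the prefix no-.
So zanam → zanamak.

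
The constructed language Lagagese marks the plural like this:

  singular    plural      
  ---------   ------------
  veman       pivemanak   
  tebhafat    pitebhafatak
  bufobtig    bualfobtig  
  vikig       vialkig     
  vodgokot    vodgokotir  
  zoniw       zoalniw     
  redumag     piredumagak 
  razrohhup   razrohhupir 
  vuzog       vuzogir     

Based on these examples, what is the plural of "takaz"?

redumag and vikig both end in -g yet inflect differently (piredumagak, vialkig), so the final letter is not what conditions the rule; the last vowel is.
"takaz" has last vowel 'a'. The stems whose last vowel is 'a' (tebhafat → pitebhafatak, redumag → piredumagak, veman → pivemanak) add pi- … -ak around the stem.
So takaz → pitakazak.

pitakazak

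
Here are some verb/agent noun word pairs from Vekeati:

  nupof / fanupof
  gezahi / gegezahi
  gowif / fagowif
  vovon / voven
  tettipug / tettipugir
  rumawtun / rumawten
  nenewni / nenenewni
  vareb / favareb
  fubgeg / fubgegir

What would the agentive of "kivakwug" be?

kivakwugir

tettipug and rumawtun both have last vowel 'u' yet inflect differently (tettipugir, rumawten), so the last vowel is not what conditions the rule; the final letter is.
"kivakwug" ends in -g. The stems ending in -g (fubgeg → fubgegir, tettipug → tettipugir) add -ir.
So kivakwug → kivakwugir.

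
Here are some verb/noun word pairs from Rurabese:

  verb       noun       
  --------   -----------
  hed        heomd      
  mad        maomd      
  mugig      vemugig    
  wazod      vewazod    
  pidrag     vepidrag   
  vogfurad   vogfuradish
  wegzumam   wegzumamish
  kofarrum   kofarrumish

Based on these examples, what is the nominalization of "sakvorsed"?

sakvorsedish

"sakvorsed" has 3 vowels. The stems with 3 vowels (vogfurad → vogfuradish, wegzumam → wegzumamish, kofarrum → kofarrumish) add -ish.
The other patterns: stems with 1 vowel insert -om- after the first vowel; stems with 2 vowels add the prefix ve-.
So sakvorsed → sakvorsedish.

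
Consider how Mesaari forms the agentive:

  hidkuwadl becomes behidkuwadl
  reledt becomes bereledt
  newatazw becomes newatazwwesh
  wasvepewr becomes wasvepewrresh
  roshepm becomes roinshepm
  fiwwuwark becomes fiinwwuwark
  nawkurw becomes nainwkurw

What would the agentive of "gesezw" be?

"gesezw" has second-to-last letter 'z'. The one such stem in the data (newatazw → newatazwwesh) doubles the final consonant and adds -esh (as does wasvepewr), so the same rule applies.
The other patterns: stems whose second-to-last letter is 'd' add the prefix be-; stems whose second-to-last letter is 'p' or 'r' insert -in- after the first vowel.
So gesezw → gesezwwesh.

gesezwwesh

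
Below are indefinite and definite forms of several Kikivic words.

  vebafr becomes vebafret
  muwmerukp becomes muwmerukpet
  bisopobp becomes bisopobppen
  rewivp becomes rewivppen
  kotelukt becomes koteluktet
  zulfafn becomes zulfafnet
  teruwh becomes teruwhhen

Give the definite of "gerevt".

"gerevt" has second-to-last letter 'v'. The one such stem in the data (rewivp → rewivppen) doubles the final consonant and adds -en (as do bisopobp, teruwh), so the same rule applies.
The other pattern: stems whose second-to-last letter is 'f' or 'k' add -et.
So gerevt → gerevtten.

gerevtten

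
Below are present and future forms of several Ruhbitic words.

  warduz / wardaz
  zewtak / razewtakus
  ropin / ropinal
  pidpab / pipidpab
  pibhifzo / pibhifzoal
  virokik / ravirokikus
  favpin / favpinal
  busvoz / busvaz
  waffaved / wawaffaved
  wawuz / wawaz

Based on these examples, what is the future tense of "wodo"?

virokik and ropin both have last vowel 'i' yet inflect differently (ravirokikus, ropinal), so the last vowel is not what conditions the rule; the final letter is.
"wodo" ends in -o. The one such stem in the data (pibhifzo → pibhifzoal) adds -al, so the same rule applies.
The other patterns: stems ending in -z change the last vowel to 'a'; stems ending in -k add ra- … -us around the stem; stems ending in -b or -d repeat the first consonant+vowel as a prefix.
So wodo → wodoal.

wodoal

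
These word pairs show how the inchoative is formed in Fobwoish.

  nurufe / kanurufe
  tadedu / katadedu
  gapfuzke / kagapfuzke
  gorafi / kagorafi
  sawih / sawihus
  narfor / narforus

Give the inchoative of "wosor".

gorafi and sawih both have last vowel 'i' yet inflect differently (kagorafi, sawihus), so the last vowel is not what conditions the rule; whether the stem ends in a vowel or a consonant is.
"wosor" ends in a consonant. The stems ending in a consonant (sawih → sawihus, narfor → narforus) add -us.
So wosor → wosorus.

wosorus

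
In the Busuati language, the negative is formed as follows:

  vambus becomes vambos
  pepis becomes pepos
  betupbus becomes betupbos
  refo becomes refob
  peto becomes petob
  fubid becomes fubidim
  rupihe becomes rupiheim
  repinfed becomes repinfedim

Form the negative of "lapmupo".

"lapmupo" ends in -o. The stems ending in -o (refo → refob, peto → petob) drop the final letter and add -ob.
So lapmupo → lapmupob.

lapmupob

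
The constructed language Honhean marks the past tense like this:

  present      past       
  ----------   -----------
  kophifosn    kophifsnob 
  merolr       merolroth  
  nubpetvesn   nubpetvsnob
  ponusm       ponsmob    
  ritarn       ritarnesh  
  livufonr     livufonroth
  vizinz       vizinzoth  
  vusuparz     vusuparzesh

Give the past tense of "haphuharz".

haphuharzesh

ritarn and kophifosn both end in -n yet inflect differently (ritarnesh, kophifsnob), so the final letter is not what conditions the rule; the second-to-last letter is.
"haphuharz" has second-to-last letter 'r'. The stems whose second-to-last letter is 'r' (vusuparz → vusuparzesh, ritarn → ritarnesh) add -esh.
So haphuharz → haphuharzesh.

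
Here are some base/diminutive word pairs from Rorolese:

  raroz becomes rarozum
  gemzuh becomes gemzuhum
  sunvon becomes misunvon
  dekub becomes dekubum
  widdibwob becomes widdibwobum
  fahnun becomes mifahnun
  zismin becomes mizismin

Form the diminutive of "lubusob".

lubusobum

fahnun and gemzuh both have last vowel 'u' yet inflect differently (mifahnun, gemzuhum), so the last vowel is not what conditions the rule; the final letter is.
"lubusob" ends in -b. The stems ending in -b (widdibwob → widdibwobum, dekub → dekubum) add -um.
The other pattern: stems ending in -n add the prefix mi-.
So lubusob → lubusobum.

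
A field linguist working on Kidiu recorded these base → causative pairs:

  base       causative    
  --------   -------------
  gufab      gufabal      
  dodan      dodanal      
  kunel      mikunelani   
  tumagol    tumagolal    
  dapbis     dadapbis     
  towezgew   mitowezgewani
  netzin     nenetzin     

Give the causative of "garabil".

gagarabil

kunel and tumagol both end in -l yet inflect differently (mikunelani, tumagolal), so the final letter is not what conditions the rule; the last vowel is.
"garabil" has last vowel 'i'. The stems whose last vowel is 'i' (dapbis → dadapbis, netzin → nenetzin) repeat the first consonant+vowel as a prefix.
So garabil → gagarabil.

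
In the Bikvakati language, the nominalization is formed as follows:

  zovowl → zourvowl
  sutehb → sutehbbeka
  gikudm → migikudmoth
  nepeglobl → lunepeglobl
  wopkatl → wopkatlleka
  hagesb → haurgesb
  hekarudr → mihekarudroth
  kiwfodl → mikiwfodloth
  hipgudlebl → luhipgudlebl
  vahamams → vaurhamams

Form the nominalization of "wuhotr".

wuhotrreka

nepeglobl and wopkatl both end in -l yet inflect differently (lunepeglobl, wopkatlleka), so the final letter is not what conditions the rule; the second-to-last letter is.
"wuhotr" has second-to-last letter 't'. The one such stem in the data (wopkatl → wopkatlleka) doubles the final consonant and adds -eka (as does sutehb), so the same rule applies.
The other patterns: stems whose second-to-last letter is 'b' add the prefix lu-; stems whose second-to-last letter is 'd' add mi- … -oth around the stem; stems whose second-to-last letter is 'm', 's' or 'w' insert -ur- after the first vowel.
So wuhotr → wuhotrreka.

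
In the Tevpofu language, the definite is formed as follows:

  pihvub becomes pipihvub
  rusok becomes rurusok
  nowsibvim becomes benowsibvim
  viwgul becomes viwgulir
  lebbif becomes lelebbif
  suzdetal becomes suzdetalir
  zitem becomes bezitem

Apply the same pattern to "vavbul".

vavbulir

viwgul and pihvub both have last vowel 'u' yet inflect differently (viwgulir, pipihvub), so the last vowel is not what conditions the rule; the final letter is.
"vavbul" ends in -l. The stems ending in -l (viwgul → viwgulir, suzdetal → suzdetalir) add -ir.
So vavbul → vavbulir.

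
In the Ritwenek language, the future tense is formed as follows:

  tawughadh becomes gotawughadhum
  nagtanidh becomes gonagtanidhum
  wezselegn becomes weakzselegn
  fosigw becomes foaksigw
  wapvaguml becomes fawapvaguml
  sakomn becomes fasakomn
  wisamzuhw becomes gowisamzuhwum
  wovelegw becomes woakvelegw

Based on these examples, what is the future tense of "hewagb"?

wezselegn and sakomn both end in -n yet inflect differently (weakzselegn, fasakomn), so the final letter is not what conditions the rule; the second-to-last letter is.
"hewagb" has second-to-last letter 'g'. The stems whose second-to-last letter is 'g' (wovelegw → woakvelegw, wezselegn → weakzselegn, fosigw → foaksigw) insert -ak- after the first vowel.
So hewagb → heakwagb.

heakwagb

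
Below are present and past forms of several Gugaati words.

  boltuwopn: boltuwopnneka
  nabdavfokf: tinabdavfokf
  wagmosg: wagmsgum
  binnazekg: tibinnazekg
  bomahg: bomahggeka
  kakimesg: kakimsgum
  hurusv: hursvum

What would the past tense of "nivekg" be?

tinivekg

"nivekg" has second-to-last letter 'k'. The stems whose second-to-last letter is 'k' (binnazekg → tibinnazekg, nabdavfokf → tinabdavfokf) add the prefix ti-.
So nivekg → tinivekg.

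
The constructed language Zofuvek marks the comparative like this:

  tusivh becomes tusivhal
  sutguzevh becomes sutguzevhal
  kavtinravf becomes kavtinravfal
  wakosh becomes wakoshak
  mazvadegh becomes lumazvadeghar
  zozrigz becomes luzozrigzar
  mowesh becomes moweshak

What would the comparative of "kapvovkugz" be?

"kapvovkugz" has second-to-last letter 'g'. The stems whose second-to-last letter is 'g' (zozrigz → luzozrigzar, mazvadegh → lumazvadeghar) add lu- … -ar around the stem.
The other patterns: stems whose second-to-last letter is 'v' add -al; stems whose second-to-last letter is 's' add -ak.
So kapvovkugz → lukapvovkugzar.

lukapvovkugzar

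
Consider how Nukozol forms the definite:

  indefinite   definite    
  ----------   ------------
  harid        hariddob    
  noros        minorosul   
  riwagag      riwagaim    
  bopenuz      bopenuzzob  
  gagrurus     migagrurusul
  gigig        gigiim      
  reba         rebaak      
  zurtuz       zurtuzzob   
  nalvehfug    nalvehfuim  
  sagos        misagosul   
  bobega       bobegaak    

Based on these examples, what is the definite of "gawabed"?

reba and riwagag both have last vowel 'a' yet inflect differently (rebaak, riwagaim), so the last vowel is not what conditions the rule; the final letter is.
"gawabed" ends in -d. The one such stem in the data (harid → hariddob) doubles the final consonant and adds -ob (as do bopenuz, zurtuz), so the same rule applies.
The other patterns: stems ending in -s add mi- … -ul around the stem; stems ending in -a add -ak; stems ending in -g drop the final letter and add -im.
So gawabed → gawabeddob.

gawabeddob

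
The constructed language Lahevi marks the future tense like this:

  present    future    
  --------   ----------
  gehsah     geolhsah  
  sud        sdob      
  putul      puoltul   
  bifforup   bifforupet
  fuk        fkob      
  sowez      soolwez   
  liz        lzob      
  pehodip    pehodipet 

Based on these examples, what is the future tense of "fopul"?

foolpul

"fopul" has 2 vowels. The stems with 2 vowels (putul → puoltul, sowez → soolwez, gehsah → geolhsah) insert -ol- after the first vowel.
So fopul → foolpul.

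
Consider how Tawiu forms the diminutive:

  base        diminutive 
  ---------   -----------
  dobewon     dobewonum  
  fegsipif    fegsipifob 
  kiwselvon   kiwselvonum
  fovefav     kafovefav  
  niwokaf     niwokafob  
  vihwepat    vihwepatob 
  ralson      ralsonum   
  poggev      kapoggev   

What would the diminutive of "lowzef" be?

fovefav and niwokaf both have last vowel 'a' yet inflect differently (kafovefav, niwokafob), so the last vowel is not what conditions the rule; the final letter is.
"lowzef" ends in -f. The stems ending in -f (fegsipif → fegsipifob, niwokaf → niwokafob) add -ob.
So lowzef → lowzefob.

lowzefob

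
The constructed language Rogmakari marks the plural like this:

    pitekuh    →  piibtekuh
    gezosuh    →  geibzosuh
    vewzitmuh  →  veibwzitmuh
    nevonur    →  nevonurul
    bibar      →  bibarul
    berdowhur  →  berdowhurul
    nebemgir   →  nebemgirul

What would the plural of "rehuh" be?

reibhuh

"rehuh" ends in -h. The stems ending in -h (pitekuh → piibtekuh, gezosuh → geibzosuh, vewzitmuh → veibwzitmuh) insert -ib- after the first vowel.
So rehuh → reibhuh.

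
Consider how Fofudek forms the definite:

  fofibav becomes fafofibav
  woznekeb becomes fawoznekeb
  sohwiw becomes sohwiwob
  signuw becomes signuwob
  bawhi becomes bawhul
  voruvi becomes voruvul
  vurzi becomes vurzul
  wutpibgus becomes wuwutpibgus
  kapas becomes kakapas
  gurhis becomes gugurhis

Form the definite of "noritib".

fanoritib

sohwiw and bawhi both have last vowel 'i' yet inflect differently (sohwiwob, bawhul), so the last vowel is not what conditions the rule; the final letter is.
"noritib" ends in -b. The one such stem in the data (woznekeb → fawoznekeb) adds the prefix fa-, so the same rule applies.
So noritib → fanoritib.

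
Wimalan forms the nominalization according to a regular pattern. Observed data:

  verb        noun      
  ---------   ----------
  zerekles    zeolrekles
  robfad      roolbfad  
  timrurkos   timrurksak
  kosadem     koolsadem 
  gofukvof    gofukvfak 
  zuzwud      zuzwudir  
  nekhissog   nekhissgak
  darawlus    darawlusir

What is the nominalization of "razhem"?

raolzhem

timrurkos and darawlus both end in -s yet inflect differently (timrurksak, darawlusir), so the final letter is not what conditions the rule; the last vowel is.
"razhem" has last vowel 'e'. The stems whose last vowel is 'e' (zerekles → zeolrekles, kosadem → koolsadem) insert -ol- after the first vowel.
The other patterns: stems whose last vowel is 'o' delete the last vowel and add -ak; stems whose last vowel is 'u' add -ir.
So razhem → raolzhem.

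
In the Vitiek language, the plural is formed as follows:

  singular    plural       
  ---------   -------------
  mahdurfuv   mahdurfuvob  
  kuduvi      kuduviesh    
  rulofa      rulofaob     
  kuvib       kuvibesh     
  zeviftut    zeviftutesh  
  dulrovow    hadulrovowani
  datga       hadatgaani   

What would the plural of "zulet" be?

datga and rulofa both end in -a yet inflect differently (hadatgaani, rulofaob), so the final letter is not what conditions the rule; the first letter is.
"zulet" begins with z-. The one such stem in the data (zeviftut → zeviftutesh) adds -esh, so the same rule applies.
So zulet → zuletesh.

zuletesh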